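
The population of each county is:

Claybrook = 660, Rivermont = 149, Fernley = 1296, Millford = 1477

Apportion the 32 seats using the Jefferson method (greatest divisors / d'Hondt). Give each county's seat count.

Claybrook 6, Rivermont 1, Fernley 12, Millford 13

Standard divisor 3582/32 ≈ 111.938; standard quotas: Claybrook 5.896, Rivermont 1.331, Fernley 11.578, Millford 13.195.
Rounding down gives 5, 1, 11, 13 = 30 seats, so the divisor must be adjusted.
With modified divisor 107: modified quotas Claybrook 6.168, Rivermont 1.393, Fernley 12.112, Millford 13.804.
Rounding down: Claybrook 6, Rivermont 1, Fernley 12, Millford 13 (total 32).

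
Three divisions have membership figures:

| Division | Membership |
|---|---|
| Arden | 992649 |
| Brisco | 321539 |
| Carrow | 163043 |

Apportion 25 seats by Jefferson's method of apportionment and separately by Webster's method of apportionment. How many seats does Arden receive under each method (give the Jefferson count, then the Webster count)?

18 and 17

Jefferson: Arden 18, Brisco 5, Carrow 2.
Webster: Arden 17, Brisco 5, Carrow 3.
Arden gets 18 under Jefferson and 17 under Webster.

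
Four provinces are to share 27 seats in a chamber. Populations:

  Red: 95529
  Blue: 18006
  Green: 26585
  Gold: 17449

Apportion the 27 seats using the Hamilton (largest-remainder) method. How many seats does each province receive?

The standard divisor is 157569/27 ≈ 5835.889.
Standard quotas: Red 16.3692, Blue 3.0854, Green 4.5554, Gold 2.9899.
Lower quotas: Red 16, Blue 3, Green 4, Gold 2 (sum 25, leaving 2 seats).
Remainders in descending order: Gold 0.9899, Green 0.5554, Red 0.3692, Blue 0.0854.
Largest remainders: Gold, Green receive the extra seats.

Red 16, Blue 3, Green 5, Gold 3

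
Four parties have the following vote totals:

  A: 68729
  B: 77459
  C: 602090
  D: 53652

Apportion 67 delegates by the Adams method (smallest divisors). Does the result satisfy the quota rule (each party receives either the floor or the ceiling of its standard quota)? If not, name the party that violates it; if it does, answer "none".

Standard quotas: A 5.742, B 6.472, C 50.304, D 4.483.
Adams allocation: A 6, B 7, C 49, D 5.
C has quota 50.304 (lower 50, upper 51) but receives 49 — outside the quota interval.

C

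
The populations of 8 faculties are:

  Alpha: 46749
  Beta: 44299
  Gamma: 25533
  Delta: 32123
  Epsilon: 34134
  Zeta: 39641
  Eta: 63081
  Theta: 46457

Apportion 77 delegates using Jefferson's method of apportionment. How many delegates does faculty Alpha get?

Standard divisor 332017/77 ≈ 4311.909; standard quotas: Alpha 10.842, Beta 10.274, Gamma 5.922, Delta 7.450, Epsilon 7.916, Zeta 9.193, Eta 14.629, Theta 10.774.
Rounding down gives 10, 10, 5, 7, 7, 9, 14, 10 = 72 seats, so the divisor must be adjusted.
With modified divisor 4100: modified quotas Alpha 11.402, Beta 10.805, Gamma 6.228, Delta 7.835, Epsilon 8.325, Zeta 9.669, Eta 15.386, Theta 11.331.
Rounding down: Alpha 11, Beta 10, Gamma 6, Delta 7, Epsilon 8, Zeta 9, Eta 15, Theta 11 (total 77).
Alpha receives 11.

11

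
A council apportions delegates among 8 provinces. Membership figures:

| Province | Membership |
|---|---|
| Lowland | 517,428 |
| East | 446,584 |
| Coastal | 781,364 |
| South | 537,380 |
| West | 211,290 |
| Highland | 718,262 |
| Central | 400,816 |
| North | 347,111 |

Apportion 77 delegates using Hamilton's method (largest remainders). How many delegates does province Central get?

8

Standard divisor: 3960235 ÷ 77 ≈ 51431.623.
Standard quotas: Lowland 10.0605, East 8.6831, Coastal 15.1923, South 10.4484, West 4.1082, Highland 13.9654, Central 7.7932, North 6.7490.
Lower quotas: Lowland 10, East 8, Coastal 15, South 10, West 4, Highland 13, Central 7, North 6 (sum 73, leaving 4 seats).
Remainders in descending order: Highland 0.9654, Central 0.7932, North 0.7490, East 0.6831, South 0.4484, Coastal 0.1923, West 0.1082, Lowland 0.0605.
The surplus seats go to Highland, Central, North, East.
Central receives 8.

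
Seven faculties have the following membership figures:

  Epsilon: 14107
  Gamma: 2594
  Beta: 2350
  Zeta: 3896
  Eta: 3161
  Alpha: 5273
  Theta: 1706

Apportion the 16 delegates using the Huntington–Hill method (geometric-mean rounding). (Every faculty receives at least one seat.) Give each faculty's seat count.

With divisor 2165: modified quotas Epsilon 6.516, Gamma 1.198, Beta 1.085, Zeta 1.800, Eta 1.460, Alpha 2.436, Theta 0.788.
Geometric-mean thresholds: Epsilon √(6·7)=6.481, Gamma √(1·2)=1.414, Beta √(1·2)=1.414, Zeta √(1·2)=1.414, Eta √(1·2)=1.414, Alpha √(2·3)=2.449, Theta (min 1).
Each quota rounded against its threshold gives Epsilon 7, Gamma 1, Beta 1, Zeta 2, Eta 2, Alpha 2, Theta 1 (total 16).

Epsilon 7; Gamma 1; Beta 1; Zeta 2; Eta 2; Alpha 2; Theta 1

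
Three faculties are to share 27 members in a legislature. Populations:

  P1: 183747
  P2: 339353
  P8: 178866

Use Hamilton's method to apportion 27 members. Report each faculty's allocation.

P1: 7, P2: 13, P8: 7

Total 701966; standard divisor 701966/27 ≈ 25998.741.
Standard quotas: P1 7.0675, P2 13.0527, P8 6.8798.
Lower quotas: P1 7, P2 13, P8 6 (sum 26, leaving 1 seat).
Remainders in descending order: P8 0.8798, P1 0.0675, P2 0.0527.
Largest remainder: P8 receives the extra seat.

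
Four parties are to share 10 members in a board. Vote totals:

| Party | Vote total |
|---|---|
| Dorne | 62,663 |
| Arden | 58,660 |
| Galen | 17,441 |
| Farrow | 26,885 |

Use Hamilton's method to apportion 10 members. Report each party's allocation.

Standard divisor: 165649 ÷ 10 ≈ 16564.9.
Standard quotas: Dorne 3.7829, Arden 3.5412, Galen 1.0529, Farrow 1.6230.
Lower quotas: Dorne 3, Arden 3, Galen 1, Farrow 1 (sum 8, leaving 2 seats).
Remainders in descending order: Dorne 0.7829, Farrow 0.6230, Arden 0.5412, Galen 0.0529.
Largest remainders: Dorne, Farrow receive the extra seats.

Dorne 4, Arden 3, Galen 1, Farrow 2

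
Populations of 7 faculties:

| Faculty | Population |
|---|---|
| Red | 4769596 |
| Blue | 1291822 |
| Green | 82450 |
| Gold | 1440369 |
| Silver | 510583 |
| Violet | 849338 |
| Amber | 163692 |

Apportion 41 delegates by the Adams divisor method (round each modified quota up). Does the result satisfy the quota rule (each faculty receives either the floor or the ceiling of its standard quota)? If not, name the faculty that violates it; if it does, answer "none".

Standard quotas: Red 21.471, Blue 5.815, Green 0.371, Gold 6.484, Silver 2.298, Violet 3.823, Amber 0.737.
Adams allocation: Red 20, Blue 6, Green 1, Gold 6, Silver 3, Violet 4, Amber 1.
Red has quota 21.471 (lower 21, upper 22) but receives 20 — outside the quota interval.

Red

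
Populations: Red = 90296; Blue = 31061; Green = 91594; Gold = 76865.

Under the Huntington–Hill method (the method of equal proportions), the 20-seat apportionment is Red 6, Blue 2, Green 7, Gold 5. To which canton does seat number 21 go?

Priority for the next seat is population ÷ (√(s·(s+1))).
Priorities: Red 13932.975, Blue 12680.600, Green 12239.763, Gold 14033.565.
Highest priority: Gold.

Gold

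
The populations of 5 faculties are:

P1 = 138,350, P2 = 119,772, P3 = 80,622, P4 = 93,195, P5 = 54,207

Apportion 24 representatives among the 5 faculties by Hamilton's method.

P1: 7; P2: 6; P3: 4; P4: 4; P5: 3

Standard divisor: 486146 ÷ 24 ≈ 20256.083.
Standard quotas: P1 6.8300, P2 5.9129, P3 3.9801, P4 4.6008, P5 2.6761.
Lower quotas: P1 6, P2 5, P3 3, P4 4, P5 2 (sum 20, leaving 4 seats).
Remainders in descending order: P3 0.9801, P2 0.9129, P1 0.8300, P5 0.6761, P4 0.6008.
Largest remainders: P3, P2, P1, P5 receive the extra seats.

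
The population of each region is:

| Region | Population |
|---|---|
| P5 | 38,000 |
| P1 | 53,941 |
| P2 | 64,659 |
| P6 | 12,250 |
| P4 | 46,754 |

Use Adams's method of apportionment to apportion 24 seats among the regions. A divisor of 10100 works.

With modified divisor 10100: modified quotas P5 3.762, P1 5.341, P2 6.402, P6 1.213, P4 4.629.
Rounding up: P5 4, P1 6, P2 7, P6 2, P4 5 (total 24).

P5=4; P1=6; P2=7; P6=2; P4=5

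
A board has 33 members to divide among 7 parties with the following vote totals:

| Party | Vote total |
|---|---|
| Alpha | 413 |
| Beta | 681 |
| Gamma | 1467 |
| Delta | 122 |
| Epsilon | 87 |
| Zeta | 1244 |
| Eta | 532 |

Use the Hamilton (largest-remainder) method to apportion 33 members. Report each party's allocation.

Alpha 3; Beta 5; Gamma 11; Delta 1; Epsilon 0; Zeta 9; Eta 4

Total 4546; standard divisor 4546/33 ≈ 137.758.
Standard quotas: Alpha 2.998, Beta 4.943, Gamma 10.649, Delta 0.886, Epsilon 0.632, Zeta 9.030, Eta 3.862.
Lower quotas: Alpha 2, Beta 4, Gamma 10, Delta 0, Epsilon 0, Zeta 9, Eta 3 (sum 28, leaving 5 seats).
Remainders in descending order: Alpha 0.998, Beta 0.943, Delta 0.886, Eta 0.862, Gamma 0.649, Epsilon 0.632, Zeta 0.030.
The surplus seats go to Alpha, Beta, Delta, Eta, Gamma.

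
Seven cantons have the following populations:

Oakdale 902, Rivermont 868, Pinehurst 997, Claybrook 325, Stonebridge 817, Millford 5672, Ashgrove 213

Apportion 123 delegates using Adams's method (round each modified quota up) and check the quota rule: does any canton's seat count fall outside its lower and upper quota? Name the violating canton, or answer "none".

Standard quotas: Oakdale 11.328, Rivermont 10.901, Pinehurst 12.521, Claybrook 4.082, Stonebridge 10.260, Millford 71.233, Ashgrove 2.675.
Adams allocation: Oakdale 12, Rivermont 11, Pinehurst 13, Claybrook 4, Stonebridge 10, Millford 70, Ashgrove 3.
Millford has quota 71.233 (lower 71, upper 72) but receives 70 — outside the quota interval.

Millford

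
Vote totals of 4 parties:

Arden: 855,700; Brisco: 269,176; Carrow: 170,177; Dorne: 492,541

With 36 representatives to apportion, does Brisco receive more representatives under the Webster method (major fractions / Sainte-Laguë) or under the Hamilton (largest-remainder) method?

Webster: Arden 17, Brisco 6, Carrow 3, Dorne 10.
Hamilton: Arden 17, Brisco 5, Carrow 4, Dorne 10.
Brisco gets 6 under Webster and 5 under Hamilton.

Webster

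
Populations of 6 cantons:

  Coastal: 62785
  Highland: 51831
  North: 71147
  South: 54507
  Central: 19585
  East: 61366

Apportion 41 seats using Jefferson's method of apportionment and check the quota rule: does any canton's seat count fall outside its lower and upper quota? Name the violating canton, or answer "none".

none

Standard quotas: Coastal 8.014, Highland 6.616, North 9.081, South 6.957, Central 2.500, East 7.833.
Jefferson allocation: Coastal 8, Highland 7, North 9, South 7, Central 2, East 8.
Every allocation lies between the lower and upper quota.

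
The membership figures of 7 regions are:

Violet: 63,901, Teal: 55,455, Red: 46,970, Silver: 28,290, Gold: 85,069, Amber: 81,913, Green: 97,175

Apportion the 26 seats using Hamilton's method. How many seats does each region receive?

Total 458773; standard divisor 458773/26 ≈ 17645.115.
Standard quotas: Violet 3.6215, Teal 3.1428, Red 2.6619, Silver 1.6033, Gold 4.8211, Amber 4.6422, Green 5.5072.
Lower quotas: Violet 3, Teal 3, Red 2, Silver 1, Gold 4, Amber 4, Green 5 (sum 22, leaving 4 seats).
Remainders in descending order: Gold 0.8211, Red 0.6619, Amber 0.6422, Violet 0.6215, Silver 0.6033, Green 0.5072, Teal 0.1428.
Largest remainders: Gold, Red, Amber, Violet receive the extra seats.

Violet 4, Teal 3, Red 3, Silver 1, Gold 5, Amber 5, Green 5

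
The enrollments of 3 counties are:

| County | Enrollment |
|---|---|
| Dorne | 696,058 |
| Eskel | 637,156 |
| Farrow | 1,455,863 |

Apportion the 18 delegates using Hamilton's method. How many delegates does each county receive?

The standard divisor is 2789077/18 ≈ 154948.722.
Standard quotas: Dorne 4.4922, Eskel 4.1120, Farrow 9.3958.
Lower quotas: Dorne 4, Eskel 4, Farrow 9 (sum 17, leaving 1 seat).
Remainders in descending order: Dorne 0.4922, Farrow 0.3958, Eskel 0.1120.
The surplus seat goes to Dorne.

Dorne 5, Eskel 4, Farrow 9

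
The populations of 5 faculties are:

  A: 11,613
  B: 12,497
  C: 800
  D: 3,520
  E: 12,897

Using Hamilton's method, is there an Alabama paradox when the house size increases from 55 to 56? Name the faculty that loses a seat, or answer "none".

At 55 seats: A 15, B 17, C 1, D 5, E 17.
At 56 seats: A 16, B 17, C 1, D 5, E 17.
No faculty's allocation decreased.

none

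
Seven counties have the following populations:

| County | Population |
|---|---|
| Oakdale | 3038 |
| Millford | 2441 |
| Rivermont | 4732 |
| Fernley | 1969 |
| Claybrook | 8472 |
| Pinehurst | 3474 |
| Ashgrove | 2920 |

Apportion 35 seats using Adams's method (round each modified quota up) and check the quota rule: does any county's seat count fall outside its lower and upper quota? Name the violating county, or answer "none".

none

Standard quotas: Oakdale 3.931, Millford 3.159, Rivermont 6.124, Fernley 2.548, Claybrook 10.964, Pinehurst 4.496, Ashgrove 3.779.
Adams allocation: Oakdale 4, Millford 3, Rivermont 6, Fernley 3, Claybrook 10, Pinehurst 5, Ashgrove 4.
Every allocation lies between the lower and upper quota.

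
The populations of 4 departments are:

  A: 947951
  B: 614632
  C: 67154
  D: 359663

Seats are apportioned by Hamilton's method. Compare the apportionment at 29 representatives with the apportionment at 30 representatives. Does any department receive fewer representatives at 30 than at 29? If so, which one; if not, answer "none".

none

At 29 seats: A 14, B 9, C 1, D 5.
At 30 seats: A 14, B 9, C 1, D 6.
No department's allocation decreased.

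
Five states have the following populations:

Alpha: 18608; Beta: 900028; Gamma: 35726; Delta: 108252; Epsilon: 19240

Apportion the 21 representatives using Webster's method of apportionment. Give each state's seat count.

Alpha=0, Beta=18, Gamma=1, Delta=2, Epsilon=0

Standard divisor 1081854/21 ≈ 51516.857; standard quotas: Alpha 0.361, Beta 17.471, Gamma 0.693, Delta 2.101, Epsilon 0.373.
Rounding to the nearest integer gives 0, 17, 1, 2, 0 = 20 seats, so the divisor must be adjusted.
With modified divisor 50000: modified quotas Alpha 0.372, Beta 18.001, Gamma 0.715, Delta 2.165, Epsilon 0.385.
Rounding to the nearest integer: Alpha 0, Beta 18, Gamma 1, Delta 2, Epsilon 0 (total 21).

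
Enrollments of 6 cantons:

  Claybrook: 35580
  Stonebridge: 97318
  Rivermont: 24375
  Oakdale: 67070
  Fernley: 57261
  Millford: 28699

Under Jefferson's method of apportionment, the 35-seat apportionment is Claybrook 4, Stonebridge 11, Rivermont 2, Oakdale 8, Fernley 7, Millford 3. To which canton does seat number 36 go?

Rivermont

Priority for the next seat is population ÷ (current seats + 1).
Priorities: Claybrook 7116.000, Stonebridge 8109.833, Rivermont 8125.000, Oakdale 7452.222, Fernley 7157.625, Millford 7174.750.
Highest priority: Rivermont.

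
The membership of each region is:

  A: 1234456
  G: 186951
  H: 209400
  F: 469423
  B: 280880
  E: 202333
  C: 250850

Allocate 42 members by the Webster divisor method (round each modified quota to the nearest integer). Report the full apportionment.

Standard divisor 2834293/42 ≈ 67483.167; standard quotas: A 18.293, G 2.770, H 3.103, F 6.956, B 4.162, E 2.998, C 3.717.
Rounding to the nearest integer gives A 18, G 3, H 3, F 7, B 4, E 3, C 4 — total 42, matching the house size, so no adjustment is needed.

A 18, G 3, H 3, F 7, B 4, E 3, C 4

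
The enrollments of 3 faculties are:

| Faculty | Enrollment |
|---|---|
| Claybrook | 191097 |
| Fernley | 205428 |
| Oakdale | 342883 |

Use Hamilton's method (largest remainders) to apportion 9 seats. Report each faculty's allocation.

Total 739408; standard divisor 739408/9 ≈ 82156.444.
Standard quotas: Claybrook 2.3260, Fernley 2.5004, Oakdale 4.1735.
Lower quotas: Claybrook 2, Fernley 2, Oakdale 4 (sum 8, leaving 1 seat).
Remainders in descending order: Fernley 0.5004, Claybrook 0.3260, Oakdale 0.1735.
The surplus seat goes to Fernley.

Claybrook 2, Fernley 3, Oakdale 4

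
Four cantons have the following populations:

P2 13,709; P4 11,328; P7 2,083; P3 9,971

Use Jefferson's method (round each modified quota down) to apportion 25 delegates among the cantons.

P2 9; P4 8; P7 1; P3 7

Standard divisor 37091/25 ≈ 1483.64; standard quotas: P2 9.240, P4 7.635, P7 1.404, P3 6.721.
Rounding down gives 9, 7, 1, 6 = 23 seats, so the divisor must be adjusted.
With modified divisor 1400: modified quotas P2 9.792, P4 8.091, P7 1.488, P3 7.122.
Rounding down: P2 9, P4 8, P7 1, P3 7 (total 25).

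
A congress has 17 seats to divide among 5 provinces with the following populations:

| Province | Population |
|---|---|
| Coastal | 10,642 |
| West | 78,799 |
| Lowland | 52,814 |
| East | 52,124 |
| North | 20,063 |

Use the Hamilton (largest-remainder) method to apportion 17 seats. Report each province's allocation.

Standard divisor: 214442 ÷ 17 ≈ 12614.235.
Standard quotas: Coastal 0.8437, West 6.2468, Lowland 4.1869, East 4.1322, North 1.5905.
Lower quotas: Coastal 0, West 6, Lowland 4, East 4, North 1 (sum 15, leaving 2 seats).
Remainders in descending order: Coastal 0.8437, North 0.5905, West 0.2468, Lowland 0.1869, East 0.1322.
The surplus seats go to Coastal, North.

Coastal=1, West=6, Lowland=4, East=4, North=2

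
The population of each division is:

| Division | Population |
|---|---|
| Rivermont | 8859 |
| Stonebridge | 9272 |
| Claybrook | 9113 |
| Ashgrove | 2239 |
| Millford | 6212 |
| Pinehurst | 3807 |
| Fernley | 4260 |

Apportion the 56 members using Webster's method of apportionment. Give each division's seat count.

Rivermont 11; Stonebridge 12; Claybrook 12; Ashgrove 3; Millford 8; Pinehurst 5; Fernley 5

Standard divisor 43762/56 ≈ 781.464; standard quotas: Rivermont 11.336, Stonebridge 11.865, Claybrook 11.661, Ashgrove 2.865, Millford 7.949, Pinehurst 4.872, Fernley 5.451.
Rounding to the nearest integer gives Rivermont 11, Stonebridge 12, Claybrook 12, Ashgrove 3, Millford 8, Pinehurst 5, Fernley 5 — total 56, matching the house size, so no adjustment is needed.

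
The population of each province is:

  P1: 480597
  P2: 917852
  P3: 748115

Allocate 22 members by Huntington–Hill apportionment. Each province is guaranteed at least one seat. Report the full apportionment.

With divisor 98361: modified quotas P1 4.886, P2 9.331, P3 7.606.
Geometric-mean thresholds: P1 √(4·5)=4.472, P2 √(9·10)=9.487, P3 √(7·8)=7.483.
Each quota rounded against its threshold gives P1 5, P2 9, P3 8 (total 22).

P1 5, P2 9, P3 8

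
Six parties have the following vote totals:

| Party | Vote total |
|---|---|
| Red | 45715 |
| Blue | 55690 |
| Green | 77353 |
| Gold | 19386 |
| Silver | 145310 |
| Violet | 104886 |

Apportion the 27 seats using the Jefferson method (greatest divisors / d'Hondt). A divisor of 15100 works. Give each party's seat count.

Red 3, Blue 3, Green 5, Gold 1, Silver 9, Violet 6

With modified divisor 15100: modified quotas Red 3.027, Blue 3.688, Green 5.123, Gold 1.284, Silver 9.623, Violet 6.946.
Rounding down: Red 3, Blue 3, Green 5, Gold 1, Silver 9, Violet 6 (total 27).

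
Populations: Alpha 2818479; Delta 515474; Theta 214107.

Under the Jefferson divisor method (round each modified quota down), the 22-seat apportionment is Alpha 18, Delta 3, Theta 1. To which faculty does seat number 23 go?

Priority for the next seat is population ÷ (current seats + 1).
Priorities: Alpha 148341.000, Delta 128868.500, Theta 107053.500.
Highest priority: Alpha.

Alpha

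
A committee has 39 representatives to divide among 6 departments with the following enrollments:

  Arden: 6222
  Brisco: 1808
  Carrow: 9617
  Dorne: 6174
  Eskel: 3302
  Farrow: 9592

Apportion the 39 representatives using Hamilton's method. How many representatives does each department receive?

Total 36715; standard divisor 36715/39 ≈ 941.41.
Standard quotas: Arden 6.6092, Brisco 1.9205, Carrow 10.2155, Dorne 6.5582, Eskel 3.5075, Farrow 10.1890.
Lower quotas: Arden 6, Brisco 1, Carrow 10, Dorne 6, Eskel 3, Farrow 10 (sum 36, leaving 3 seats).
Remainders in descending order: Brisco 0.9205, Arden 0.6092, Dorne 0.5582, Eskel 0.5075, Carrow 0.2155, Farrow 0.1890.
The surplus seats go to Brisco, Arden, Dorne.

Arden 7, Brisco 2, Carrow 10, Dorne 7, Eskel 3, Farrow 10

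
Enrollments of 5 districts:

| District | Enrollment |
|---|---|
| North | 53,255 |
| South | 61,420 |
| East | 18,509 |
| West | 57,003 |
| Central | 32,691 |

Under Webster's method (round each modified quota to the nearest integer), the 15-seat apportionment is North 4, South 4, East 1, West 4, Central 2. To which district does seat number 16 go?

Priority for the next seat is population ÷ (current seats + 0.5).
Priorities: North 11834.444, South 13648.889, East 12339.333, West 12667.333, Central 13076.400.
Highest priority: South.

South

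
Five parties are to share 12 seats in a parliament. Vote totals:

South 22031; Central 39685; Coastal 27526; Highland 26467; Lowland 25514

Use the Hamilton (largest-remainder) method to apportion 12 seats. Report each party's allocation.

South 2, Central 4, Coastal 2, Highland 2, Lowland 2

Standard divisor: 141223 ÷ 12 ≈ 11768.583.
Standard quotas: South 1.8720, Central 3.3721, Coastal 2.3389, Highland 2.2490, Lowland 2.1680.
Lower quotas: South 1, Central 3, Coastal 2, Highland 2, Lowland 2 (sum 10, leaving 2 seats).
Remainders in descending order: South 0.8720, Central 0.3721, Coastal 0.3389, Highland 0.2490, Lowland 0.1680.
The surplus seats go to South, Central.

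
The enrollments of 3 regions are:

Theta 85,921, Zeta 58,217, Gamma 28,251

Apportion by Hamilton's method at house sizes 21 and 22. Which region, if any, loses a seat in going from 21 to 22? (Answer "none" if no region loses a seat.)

none

At 21 seats: Theta 11, Zeta 7, Gamma 3.
At 22 seats: Theta 11, Zeta 7, Gamma 4.
No region's allocation decreased.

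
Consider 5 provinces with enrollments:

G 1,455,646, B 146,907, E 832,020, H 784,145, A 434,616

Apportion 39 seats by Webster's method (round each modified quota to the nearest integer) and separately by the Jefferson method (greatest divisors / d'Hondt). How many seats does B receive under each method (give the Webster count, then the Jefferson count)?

2 and 1

Webster: G 15, B 2, E 9, H 8, A 5.
Jefferson: G 16, B 1, E 9, H 9, A 4.
B gets 2 under Webster and 1 under Jefferson.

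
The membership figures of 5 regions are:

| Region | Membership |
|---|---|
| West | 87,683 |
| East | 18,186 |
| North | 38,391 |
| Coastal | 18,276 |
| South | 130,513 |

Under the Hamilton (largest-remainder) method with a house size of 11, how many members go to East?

1

The standard divisor is 293049/11 ≈ 26640.818.
Standard quotas: West 3.2913, East 0.6826, North 1.4411, Coastal 0.6860, South 4.8990.
Lower quotas: West 3, East 0, North 1, Coastal 0, South 4 (sum 8, leaving 3 seats).
Remainders in descending order: South 0.8990, Coastal 0.6860, East 0.6826, North 0.4411, West 0.2913.
Largest remainders: South, Coastal, East receive the extra seats.
East receives 1.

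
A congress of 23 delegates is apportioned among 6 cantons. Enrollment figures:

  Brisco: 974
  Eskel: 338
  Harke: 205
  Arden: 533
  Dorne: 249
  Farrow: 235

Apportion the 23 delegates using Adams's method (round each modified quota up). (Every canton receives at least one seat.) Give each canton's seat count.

Standard divisor 2534/23 ≈ 110.174; standard quotas: Brisco 8.841, Eskel 3.068, Harke 1.861, Arden 4.838, Dorne 2.260, Farrow 2.133.
Rounding up gives 9, 4, 2, 5, 3, 3 = 26 seats, so the divisor must be adjusted.
With modified divisor 123: modified quotas Brisco 7.919, Eskel 2.748, Harke 1.667, Arden 4.333, Dorne 2.024, Farrow 1.911.
Rounding up: Brisco 8, Eskel 3, Harke 2, Arden 5, Dorne 3, Farrow 2 (total 23).

Brisco 8, Eskel 3, Harke 2, Arden 5, Dorne 3, Farrow 2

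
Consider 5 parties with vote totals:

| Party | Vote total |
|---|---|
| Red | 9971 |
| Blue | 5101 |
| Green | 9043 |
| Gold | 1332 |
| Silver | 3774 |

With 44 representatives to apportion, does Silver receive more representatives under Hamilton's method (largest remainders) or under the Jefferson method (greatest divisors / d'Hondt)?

Hamilton: Red 15, Blue 8, Green 13, Gold 2, Silver 6.
Jefferson: Red 15, Blue 8, Green 14, Gold 2, Silver 5.
Silver gets 6 under Hamilton and 5 under Jefferson.

Hamilton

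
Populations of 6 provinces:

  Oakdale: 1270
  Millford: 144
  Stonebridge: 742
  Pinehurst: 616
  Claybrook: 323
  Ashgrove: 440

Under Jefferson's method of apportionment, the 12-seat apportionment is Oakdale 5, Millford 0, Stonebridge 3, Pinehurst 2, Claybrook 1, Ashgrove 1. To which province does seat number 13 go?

Ashgrove

Priority for the next seat is population ÷ (current seats + 1).
Priorities: Oakdale 211.667, Millford 144.000, Stonebridge 185.500, Pinehurst 205.333, Claybrook 161.500, Ashgrove 220.000.
Highest priority: Ashgrove.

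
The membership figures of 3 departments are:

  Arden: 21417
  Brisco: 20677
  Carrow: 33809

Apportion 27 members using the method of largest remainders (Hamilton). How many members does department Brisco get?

7

Total 75903; standard divisor 75903/27 ≈ 2811.222.
Standard quotas: Arden 7.6184, Brisco 7.3552, Carrow 12.0264.
Lower quotas: Arden 7, Brisco 7, Carrow 12 (sum 26, leaving 1 seat).
Remainders in descending order: Arden 0.6184, Brisco 0.3552, Carrow 0.0264.
The surplus seat goes to Arden.
Brisco receives 7.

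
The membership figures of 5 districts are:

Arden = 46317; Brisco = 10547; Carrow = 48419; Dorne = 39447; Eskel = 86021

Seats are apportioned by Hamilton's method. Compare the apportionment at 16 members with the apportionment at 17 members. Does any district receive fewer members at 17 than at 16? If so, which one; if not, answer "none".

At 16 seats: Arden 3, Brisco 1, Carrow 3, Dorne 3, Eskel 6.
At 17 seats: Arden 3, Brisco 1, Carrow 4, Dorne 3, Eskel 6.
No district's allocation decreased.

none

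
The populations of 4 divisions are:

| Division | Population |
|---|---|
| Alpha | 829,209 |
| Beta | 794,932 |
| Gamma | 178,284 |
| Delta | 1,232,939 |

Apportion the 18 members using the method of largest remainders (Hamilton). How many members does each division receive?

Standard divisor: 3035364 ÷ 18 ≈ 168631.333.
Standard quotas: Alpha 4.9173, Beta 4.7140, Gamma 1.0572, Delta 7.3114.
Lower quotas: Alpha 4, Beta 4, Gamma 1, Delta 7 (sum 16, leaving 2 seats).
Remainders in descending order: Alpha 0.9173, Beta 0.7140, Delta 0.3114, Gamma 0.0572.
Largest remainders: Alpha, Beta receive the extra seats.

Alpha=5; Beta=5; Gamma=1; Delta=7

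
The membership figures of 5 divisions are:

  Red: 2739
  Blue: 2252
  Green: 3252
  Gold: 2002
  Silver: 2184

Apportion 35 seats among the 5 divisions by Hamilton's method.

The standard divisor is 12429/35 ≈ 355.114.
Standard quotas: Red 7.713, Blue 6.342, Green 9.158, Gold 5.638, Silver 6.150.
Lower quotas: Red 7, Blue 6, Green 9, Gold 5, Silver 6 (sum 33, leaving 2 seats).
Remainders in descending order: Red 0.713, Gold 0.638, Blue 0.342, Green 0.158, Silver 0.150.
The surplus seats go to Red, Gold.

Red=8, Blue=6, Green=9, Gold=6, Silver=6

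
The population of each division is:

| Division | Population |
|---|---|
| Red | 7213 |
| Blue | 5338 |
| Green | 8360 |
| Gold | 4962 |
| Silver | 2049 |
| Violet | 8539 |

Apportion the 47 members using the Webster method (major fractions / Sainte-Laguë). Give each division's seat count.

Red 9, Blue 7, Green 11, Gold 6, Silver 3, Violet 11

Standard divisor 36461/47 ≈ 775.766; standard quotas: Red 9.298, Blue 6.881, Green 10.776, Gold 6.396, Silver 2.641, Violet 11.007.
Rounding to the nearest integer gives Red 9, Blue 7, Green 11, Gold 6, Silver 3, Violet 11 — total 47, matching the house size, so no adjustment is needed.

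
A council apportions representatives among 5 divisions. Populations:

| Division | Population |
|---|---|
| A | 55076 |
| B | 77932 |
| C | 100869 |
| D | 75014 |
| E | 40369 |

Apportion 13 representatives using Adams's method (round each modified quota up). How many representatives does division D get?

3

Standard divisor 349260/13 ≈ 26866.154; standard quotas: A 2.050, B 2.901, C 3.755, D 2.792, E 1.503.
Rounding up gives 3, 3, 4, 3, 2 = 15 seats, so the divisor must be adjusted.
With modified divisor 35600: modified quotas A 1.547, B 2.189, C 2.833, D 2.107, E 1.134.
Rounding up: A 2, B 3, C 3, D 3, E 2 (total 13).
D receives 3.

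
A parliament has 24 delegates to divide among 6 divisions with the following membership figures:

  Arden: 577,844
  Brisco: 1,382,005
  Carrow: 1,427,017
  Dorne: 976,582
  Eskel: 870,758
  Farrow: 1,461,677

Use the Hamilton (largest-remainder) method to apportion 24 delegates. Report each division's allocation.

Standard divisor: 6695883 ÷ 24 ≈ 278995.125.
Standard quotas: Arden 2.0712, Brisco 4.9535, Carrow 5.1148, Dorne 3.5004, Eskel 3.1211, Farrow 5.2391.
Lower quotas: Arden 2, Brisco 4, Carrow 5, Dorne 3, Eskel 3, Farrow 5 (sum 22, leaving 2 seats).
Remainders in descending order: Brisco 0.9535, Dorne 0.5004, Farrow 0.2391, Eskel 0.1211, Carrow 0.1148, Arden 0.0712.
Largest remainders: Brisco, Dorne receive the extra seats.

Arden=2, Brisco=5, Carrow=5, Dorne=4, Eskel=3, Farrow=5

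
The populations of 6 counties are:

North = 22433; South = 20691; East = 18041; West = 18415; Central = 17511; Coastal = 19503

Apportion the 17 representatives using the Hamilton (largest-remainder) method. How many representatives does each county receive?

North 3, South 3, East 3, West 3, Central 2, Coastal 3

Standard divisor: 116594 ÷ 17 ≈ 6858.471.
Standard quotas: North 3.2708, South 3.0169, East 2.6305, West 2.6850, Central 2.5532, Coastal 2.8436.
Lower quotas: North 3, South 3, East 2, West 2, Central 2, Coastal 2 (sum 14, leaving 3 seats).
Remainders in descending order: Coastal 0.8436, West 0.6850, East 0.6305, Central 0.5532, North 0.2708, South 0.0169.
Largest remainders: Coastal, West, East receive the extra seats.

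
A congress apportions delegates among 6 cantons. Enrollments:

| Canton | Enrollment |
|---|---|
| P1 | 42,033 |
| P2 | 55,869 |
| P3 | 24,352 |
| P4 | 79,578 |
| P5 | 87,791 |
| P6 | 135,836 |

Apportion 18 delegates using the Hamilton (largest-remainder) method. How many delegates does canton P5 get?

4

Total 425459; standard divisor 425459/18 ≈ 23636.611.
Standard quotas: P1 1.7783, P2 2.3637, P3 1.0303, P4 3.3667, P5 3.7142, P6 5.7468.
Lower quotas: P1 1, P2 2, P3 1, P4 3, P5 3, P6 5 (sum 15, leaving 3 seats).
Remainders in descending order: P1 0.7783, P6 0.7468, P5 0.7142, P4 0.3667, P2 0.3637, P3 0.0303.
Largest remainders: P1, P6, P5 receive the extra seats.
P5 receives 4.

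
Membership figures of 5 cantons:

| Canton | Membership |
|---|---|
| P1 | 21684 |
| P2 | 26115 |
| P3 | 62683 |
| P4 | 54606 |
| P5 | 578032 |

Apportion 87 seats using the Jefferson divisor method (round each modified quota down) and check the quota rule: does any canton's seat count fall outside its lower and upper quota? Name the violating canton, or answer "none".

P5

Standard quotas: P1 2.539, P2 3.057, P3 7.339, P4 6.393, P5 67.672.
Jefferson allocation: P1 2, P2 3, P3 7, P4 6, P5 69.
P5 has quota 67.672 (lower 67, upper 68) but receives 69 — outside the quota interval.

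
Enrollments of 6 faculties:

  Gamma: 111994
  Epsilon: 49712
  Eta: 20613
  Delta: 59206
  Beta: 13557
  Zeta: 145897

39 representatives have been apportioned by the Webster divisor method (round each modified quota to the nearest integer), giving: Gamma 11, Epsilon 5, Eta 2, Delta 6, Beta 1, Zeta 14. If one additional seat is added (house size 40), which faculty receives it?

Zeta

Priority for the next seat is population ÷ (current seats + 0.5).
Priorities: Gamma 9738.609, Epsilon 9038.545, Eta 8245.200, Delta 9108.615, Beta 9038.000, Zeta 10061.862.
Highest priority: Zeta.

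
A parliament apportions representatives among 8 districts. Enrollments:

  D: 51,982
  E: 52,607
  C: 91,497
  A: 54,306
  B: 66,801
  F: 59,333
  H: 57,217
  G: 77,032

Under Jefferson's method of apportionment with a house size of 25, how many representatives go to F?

3

Standard divisor 510775/25 ≈ 20431; standard quotas: D 2.544, E 2.575, C 4.478, A 2.658, B 3.270, F 2.904, H 2.800, G 3.770.
Rounding down gives 2, 2, 4, 2, 3, 2, 2, 3 = 20 seats, so the divisor must be adjusted.
With modified divisor 17800: modified quotas D 2.920, E 2.955, C 5.140, A 3.051, B 3.753, F 3.333, H 3.214, G 4.328.
Rounding down: D 2, E 2, C 5, A 3, B 3, F 3, H 3, G 4 (total 25).
F receives 3.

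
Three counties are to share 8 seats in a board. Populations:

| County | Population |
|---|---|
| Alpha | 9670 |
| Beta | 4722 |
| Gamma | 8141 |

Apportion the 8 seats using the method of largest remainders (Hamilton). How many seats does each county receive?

Alpha=3; Beta=2; Gamma=3

Standard divisor: 22533 ÷ 8 ≈ 2816.625.
Standard quotas: Alpha 3.4332, Beta 1.6765, Gamma 2.8903.
Lower quotas: Alpha 3, Beta 1, Gamma 2 (sum 6, leaving 2 seats).
Remainders in descending order: Gamma 0.8903, Beta 0.6765, Alpha 0.4332.
Largest remainders: Gamma, Beta receive the extra seats.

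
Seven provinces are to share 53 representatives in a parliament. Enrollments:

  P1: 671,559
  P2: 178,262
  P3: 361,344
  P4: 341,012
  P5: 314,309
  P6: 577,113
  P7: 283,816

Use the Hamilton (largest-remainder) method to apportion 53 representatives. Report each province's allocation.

Total 2727415; standard divisor 2727415/53 ≈ 51460.66.
Standard quotas: P1 13.0499, P2 3.4640, P3 7.0218, P4 6.6267, P5 6.1078, P6 11.2146, P7 5.5152.
Lower quotas: P1 13, P2 3, P3 7, P4 6, P5 6, P6 11, P7 5 (sum 51, leaving 2 seats).
Remainders in descending order: P4 0.6267, P7 0.5152, P2 0.4640, P6 0.2146, P5 0.1078, P1 0.0499, P3 0.0218.
Largest remainders: P4, P7 receive the extra seats.

P1: 13, P2: 3, P3: 7, P4: 7, P5: 6, P6: 11, P7: 6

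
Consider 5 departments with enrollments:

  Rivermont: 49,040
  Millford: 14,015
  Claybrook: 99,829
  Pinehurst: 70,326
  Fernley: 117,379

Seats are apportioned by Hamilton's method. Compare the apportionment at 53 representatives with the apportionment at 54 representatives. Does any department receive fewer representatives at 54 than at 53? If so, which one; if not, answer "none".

At 53 seats: Rivermont 7, Millford 2, Claybrook 15, Pinehurst 11, Fernley 18.
At 54 seats: Rivermont 8, Millford 2, Claybrook 15, Pinehurst 11, Fernley 18.
No department's allocation decreased.

none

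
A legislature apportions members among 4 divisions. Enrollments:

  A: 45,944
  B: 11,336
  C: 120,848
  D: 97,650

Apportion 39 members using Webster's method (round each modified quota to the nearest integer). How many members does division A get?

6

Standard divisor 275778/39 ≈ 7071.231; standard quotas: A 6.497, B 1.603, C 17.090, D 13.809.
Rounding to the nearest integer gives A 6, B 2, C 17, D 14 — total 39, matching the house size, so no adjustment is needed.
A receives 6.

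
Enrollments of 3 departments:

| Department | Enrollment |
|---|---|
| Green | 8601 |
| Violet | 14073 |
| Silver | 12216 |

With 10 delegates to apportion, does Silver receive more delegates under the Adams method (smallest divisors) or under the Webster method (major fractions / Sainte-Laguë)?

Adams: Green 3, Violet 4, Silver 3.
Webster: Green 2, Violet 4, Silver 4.
Silver gets 3 under Adams and 4 under Webster.

Webster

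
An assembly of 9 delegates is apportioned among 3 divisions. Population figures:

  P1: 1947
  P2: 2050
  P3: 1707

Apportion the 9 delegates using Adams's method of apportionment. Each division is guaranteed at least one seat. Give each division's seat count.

Standard divisor 5704/9 ≈ 633.778; standard quotas: P1 3.072, P2 3.235, P3 2.693.
Rounding up gives 4, 4, 3 = 11 seats, so the divisor must be adjusted.
With modified divisor 800: modified quotas P1 2.434, P2 2.562, P3 2.134.
Rounding up: P1 3, P2 3, P3 3 (total 9).

P1: 3; P2: 3; P3: 3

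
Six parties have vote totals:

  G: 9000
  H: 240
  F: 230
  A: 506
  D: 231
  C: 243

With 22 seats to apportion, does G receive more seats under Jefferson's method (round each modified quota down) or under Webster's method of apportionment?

Jefferson

Jefferson: G 21, H 0, F 0, A 1, D 0, C 0.
Webster: G 19, H 1, F 0, A 1, D 0, C 1.
G gets 21 under Jefferson and 19 under Webster.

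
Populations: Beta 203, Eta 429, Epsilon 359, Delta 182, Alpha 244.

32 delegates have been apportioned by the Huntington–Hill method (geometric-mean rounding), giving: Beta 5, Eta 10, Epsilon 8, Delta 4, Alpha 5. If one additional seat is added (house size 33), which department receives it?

Priority for the next seat is population ÷ (√(s·(s+1))).
Priorities: Beta 37.063, Eta 40.904, Epsilon 42.309, Delta 40.696, Alpha 44.548.
Highest priority: Alpha.

Alpha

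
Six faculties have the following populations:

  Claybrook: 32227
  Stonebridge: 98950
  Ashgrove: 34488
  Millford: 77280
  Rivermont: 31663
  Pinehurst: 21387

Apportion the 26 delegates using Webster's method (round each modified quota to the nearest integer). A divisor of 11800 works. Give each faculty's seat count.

With modified divisor 11800: modified quotas Claybrook 2.731, Stonebridge 8.386, Ashgrove 2.923, Millford 6.549, Rivermont 2.683, Pinehurst 1.812.
Rounding to the nearest integer: Claybrook 3, Stonebridge 8, Ashgrove 3, Millford 7, Rivermont 3, Pinehurst 2 (total 26).

Claybrook=3; Stonebridge=8; Ashgrove=3; Millford=7; Rivermont=3; Pinehurst=2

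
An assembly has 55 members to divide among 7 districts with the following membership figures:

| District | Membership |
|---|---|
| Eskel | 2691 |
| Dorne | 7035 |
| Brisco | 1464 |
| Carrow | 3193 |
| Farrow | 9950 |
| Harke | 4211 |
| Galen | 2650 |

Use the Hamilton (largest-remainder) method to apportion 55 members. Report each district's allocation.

Eskel 5; Dorne 12; Brisco 3; Carrow 6; Farrow 17; Harke 7; Galen 5

Standard divisor: 31194 ÷ 55 ≈ 567.164.
Standard quotas: Eskel 4.7447, Dorne 12.4038, Brisco 2.5813, Carrow 5.6298, Farrow 17.5434, Harke 7.4247, Galen 4.6724.
Lower quotas: Eskel 4, Dorne 12, Brisco 2, Carrow 5, Farrow 17, Harke 7, Galen 4 (sum 51, leaving 4 seats).
Remainders in descending order: Eskel 0.7447, Galen 0.6724, Carrow 0.6298, Brisco 0.5813, Farrow 0.5434, Harke 0.4247, Dorne 0.4038.
The surplus seats go to Eskel, Galen, Carrow, Brisco.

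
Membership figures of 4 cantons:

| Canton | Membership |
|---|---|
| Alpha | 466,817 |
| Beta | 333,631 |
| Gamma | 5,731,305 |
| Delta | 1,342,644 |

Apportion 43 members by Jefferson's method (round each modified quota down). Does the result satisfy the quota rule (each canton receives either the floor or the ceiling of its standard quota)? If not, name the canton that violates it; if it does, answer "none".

Gamma

Standard quotas: Alpha 2.549, Beta 1.822, Gamma 31.297, Delta 7.332.
Jefferson allocation: Alpha 2, Beta 1, Gamma 33, Delta 7.
Gamma has quota 31.297 (lower 31, upper 32) but receives 33 — outside the quota interval.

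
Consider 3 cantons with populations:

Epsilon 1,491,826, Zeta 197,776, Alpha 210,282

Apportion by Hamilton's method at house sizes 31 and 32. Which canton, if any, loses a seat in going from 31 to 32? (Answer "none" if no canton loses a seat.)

none

At 31 seats: Epsilon 24, Zeta 3, Alpha 4.
At 32 seats: Epsilon 25, Zeta 3, Alpha 4.
No canton's allocation decreased.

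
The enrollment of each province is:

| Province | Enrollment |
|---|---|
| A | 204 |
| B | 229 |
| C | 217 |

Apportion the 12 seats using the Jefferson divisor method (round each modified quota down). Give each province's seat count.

A: 4, B: 4, C: 4

Standard divisor 650/12 ≈ 54.167; standard quotas: A 3.766, B 4.228, C 4.006.
Rounding down gives 3, 4, 4 = 11 seats, so the divisor must be adjusted.
With modified divisor 50: modified quotas A 4.080, B 4.580, C 4.340.
Rounding down: A 4, B 4, C 4 (total 12).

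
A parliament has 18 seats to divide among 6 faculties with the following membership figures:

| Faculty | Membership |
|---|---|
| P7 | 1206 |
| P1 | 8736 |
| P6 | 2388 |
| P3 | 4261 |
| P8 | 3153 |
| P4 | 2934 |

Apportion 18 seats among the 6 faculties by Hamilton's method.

The standard divisor is 22678/18 ≈ 1259.889.
Standard quotas: P7 0.9572, P1 6.9339, P6 1.8954, P3 3.3820, P8 2.5026, P4 2.3288.
Lower quotas: P7 0, P1 6, P6 1, P3 3, P8 2, P4 2 (sum 14, leaving 4 seats).
Remainders in descending order: P7 0.9572, P1 0.9339, P6 0.8954, P8 0.5026, P3 0.3820, P4 0.3288.
The surplus seats go to P7, P1, P6, P8.

P7=1, P1=7, P6=2, P3=3, P8=3, P4=2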